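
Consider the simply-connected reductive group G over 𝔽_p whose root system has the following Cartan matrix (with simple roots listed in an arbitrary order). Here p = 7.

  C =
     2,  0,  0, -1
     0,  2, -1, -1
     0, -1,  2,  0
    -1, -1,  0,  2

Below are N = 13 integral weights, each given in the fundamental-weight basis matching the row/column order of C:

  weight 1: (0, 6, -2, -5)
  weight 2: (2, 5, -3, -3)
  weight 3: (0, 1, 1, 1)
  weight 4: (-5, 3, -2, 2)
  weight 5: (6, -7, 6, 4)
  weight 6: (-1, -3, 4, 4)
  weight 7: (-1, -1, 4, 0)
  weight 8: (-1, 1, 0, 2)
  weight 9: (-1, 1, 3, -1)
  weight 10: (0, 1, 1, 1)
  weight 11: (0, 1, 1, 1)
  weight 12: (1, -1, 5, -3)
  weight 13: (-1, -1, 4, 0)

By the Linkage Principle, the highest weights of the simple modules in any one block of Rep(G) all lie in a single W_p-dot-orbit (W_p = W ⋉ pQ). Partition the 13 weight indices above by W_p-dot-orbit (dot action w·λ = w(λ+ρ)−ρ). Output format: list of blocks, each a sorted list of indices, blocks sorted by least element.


C ↔ A_4 under row/col permutation; |W(A_4)| = 120.

Ā_7 reps of the 13 weights (A_4, coords as presented):

  1: (3, 2, 1, 1) · 2: (1, 2, 2, 2) · 3: (1, 2, 2, 2) · 4: (3, 2, 1, 1) · 5: (0, 0, 5, 1) · 6: (1, 2, 2, 2) · 7: (0, 0, 5, 1) · 8: (0, 2, 1, 3) · 9: (0, 2, 4, 0) · 10: (1, 2, 2, 2) · 11: (1, 2, 2, 2) · 12: (0, 2, 4, 0) · 13: (0, 0, 5, 1)

The 13 indices split into 5 linkage classes (same alcove rep ⇔ same W_7-dot-orbit):

[[1, 4], [2, 3, 6, 10, 11], [5, 7, 13], [8], [9, 12]]


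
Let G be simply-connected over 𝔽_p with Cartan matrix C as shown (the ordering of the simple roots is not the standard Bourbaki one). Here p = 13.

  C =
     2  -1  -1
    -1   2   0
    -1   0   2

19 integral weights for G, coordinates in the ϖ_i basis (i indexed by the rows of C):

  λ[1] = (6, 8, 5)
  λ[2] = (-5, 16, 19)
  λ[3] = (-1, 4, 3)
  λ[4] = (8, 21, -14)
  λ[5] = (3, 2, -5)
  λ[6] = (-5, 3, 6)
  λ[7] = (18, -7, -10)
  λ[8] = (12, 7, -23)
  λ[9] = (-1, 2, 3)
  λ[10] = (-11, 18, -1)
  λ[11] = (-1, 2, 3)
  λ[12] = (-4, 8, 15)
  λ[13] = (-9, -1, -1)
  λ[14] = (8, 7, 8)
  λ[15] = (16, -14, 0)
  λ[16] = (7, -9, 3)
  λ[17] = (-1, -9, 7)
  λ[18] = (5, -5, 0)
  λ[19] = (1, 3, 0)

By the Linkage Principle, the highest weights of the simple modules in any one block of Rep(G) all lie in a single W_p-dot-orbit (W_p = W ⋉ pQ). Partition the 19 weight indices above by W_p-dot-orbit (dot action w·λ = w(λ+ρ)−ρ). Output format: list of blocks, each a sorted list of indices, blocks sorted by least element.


A_3 Cartan matrix, 3 simple roots permuted; ρ=(1,1,1).

λ_j+ρ reflected into Ā_13 (⟨·,θ^∨⟩≤13); 3-tuples as given:

  [1] (4, 0, 3) · [2] (4, 0, 3) · [3] (0, 5, 4) · [4] (0, 5, 4) · [5] (0, 3, 4) · [6] (4, 0, 3) · [7] (4, 0, 3) · [8] (0, 8, 4) · [9] (0, 3, 4) · [10] (0, 3, 4) · [11] (0, 3, 4) · [12] (0, 3, 4) · [13] (8, 0, 0) · [14] (0, 5, 4) · [15] (0, 8, 4) · [16] (0, 8, 4) · [17] (8, 0, 0) · [18] (2, 4, 1) · [19] (2, 4, 1)

These 19 weights hit 6 W_13-dot-orbits; sizes (4, 3, 5, 3, 2, 2):

[[1, 2, 6, 7], [3, 4, 14], [5, 9, 10, 11, 12], [8, 15, 16], [13, 17], [18, 19]]


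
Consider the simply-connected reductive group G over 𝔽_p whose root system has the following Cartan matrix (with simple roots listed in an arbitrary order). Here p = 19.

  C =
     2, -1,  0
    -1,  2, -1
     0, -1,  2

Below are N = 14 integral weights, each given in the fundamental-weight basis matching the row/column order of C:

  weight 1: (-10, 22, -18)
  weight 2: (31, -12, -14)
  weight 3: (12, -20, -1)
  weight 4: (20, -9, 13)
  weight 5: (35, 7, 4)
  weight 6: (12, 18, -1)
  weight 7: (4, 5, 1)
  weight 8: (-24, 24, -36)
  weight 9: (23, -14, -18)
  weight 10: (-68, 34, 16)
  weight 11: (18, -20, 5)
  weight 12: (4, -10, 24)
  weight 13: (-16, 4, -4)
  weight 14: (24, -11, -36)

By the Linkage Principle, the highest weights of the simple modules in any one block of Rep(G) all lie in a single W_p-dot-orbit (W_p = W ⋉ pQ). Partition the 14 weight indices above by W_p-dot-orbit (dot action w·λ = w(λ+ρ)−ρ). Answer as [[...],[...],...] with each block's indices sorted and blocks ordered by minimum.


A_3 Cartan matrix, 3 simple roots permuted; ρ=(1,1,1).

Alcove-folded reps (p=19, 14 weights, presented ϖ-order):

    [1] (2, 3, 10)
    [2] (5, 6, 2)
    [3] (0, 6, 13)
    [4] (5, 6, 2)
    [5] (5, 6, 2)
    [6] (0, 6, 13)
    [7] (5, 6, 2)
    [8] (2, 3, 10)
    [9] (5, 6, 2)
    [10] (2, 3, 10)
    [11] (0, 6, 13)
    [12] (2, 3, 10)
    [13] (2, 3, 10)
    [14] (1, 6, 9)

4 distinct reps among the 14 weights ⇒ 4 W_19-linkage classes:

[[1, 8, 10, 12, 13], [2, 4, 5, 7, 9], [3, 6, 11], [14]]


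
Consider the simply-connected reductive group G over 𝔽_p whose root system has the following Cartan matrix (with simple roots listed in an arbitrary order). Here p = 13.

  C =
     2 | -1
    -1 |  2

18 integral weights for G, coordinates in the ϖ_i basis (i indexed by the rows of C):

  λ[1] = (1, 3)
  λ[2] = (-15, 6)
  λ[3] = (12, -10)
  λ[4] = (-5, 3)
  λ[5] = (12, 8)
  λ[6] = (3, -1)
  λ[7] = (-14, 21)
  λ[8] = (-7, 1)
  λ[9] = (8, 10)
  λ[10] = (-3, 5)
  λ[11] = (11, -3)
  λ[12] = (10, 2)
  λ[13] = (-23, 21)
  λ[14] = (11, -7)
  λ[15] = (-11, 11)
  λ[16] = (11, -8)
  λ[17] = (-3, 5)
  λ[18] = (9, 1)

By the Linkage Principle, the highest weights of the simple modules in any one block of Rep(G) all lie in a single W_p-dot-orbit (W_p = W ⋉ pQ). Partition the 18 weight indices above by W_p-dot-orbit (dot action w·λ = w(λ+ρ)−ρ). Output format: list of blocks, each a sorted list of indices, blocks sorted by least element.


Cartan matrix: type A_2 (|W|=6); un-permuting the 2 rows.

Alcove-folded reps (p=13, 18 weights, presented ϖ-order):

    [1] (2, 4)
    [2] (6, 6)
    [3] (4, 9)
    [4] (4, 0)
    [5] (4, 0)
    [6] (4, 0)
    [7] (4, 0)
    [8] (2, 4)
    [9] (2, 4)
    [10] (2, 4)
    [11] (10, 2)
    [12] (10, 2)
    [13] (4, 9)
    [14] (6, 6)
    [15] (10, 2)
    [16] (5, 7)
    [17] (2, 4)
    [18] (10, 2)

6 distinct reps among the 18 weights ⇒ 6 W_13-linkage classes:

[[1, 8, 9, 10, 17], [2, 14], [3, 13], [4, 5, 6, 7], [11, 12, 15, 18], [16]]


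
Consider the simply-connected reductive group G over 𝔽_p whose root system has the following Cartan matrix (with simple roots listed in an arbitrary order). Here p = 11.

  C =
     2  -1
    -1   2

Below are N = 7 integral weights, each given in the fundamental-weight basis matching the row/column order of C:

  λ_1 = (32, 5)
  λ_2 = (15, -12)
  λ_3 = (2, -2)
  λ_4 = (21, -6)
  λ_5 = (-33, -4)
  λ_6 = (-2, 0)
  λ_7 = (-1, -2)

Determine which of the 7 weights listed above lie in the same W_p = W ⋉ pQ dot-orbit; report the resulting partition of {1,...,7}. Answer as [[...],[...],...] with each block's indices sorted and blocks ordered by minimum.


C ↔ A_2 under row/col permutation; |W(A_2)| = 6.

Alcove-folded reps (p=11, 7 weights, presented ϖ-order):

  [1] (0, 6);  [2] (0, 6);  [3] (2, 1);  [4] (0, 6);  [5] (2, 1);  [6] (1, 0);  [7] (1, 0)

Linkage partition of the 7 weights (3 classes, p=11):

[[1, 2, 4], [3, 5], [6, 7]]


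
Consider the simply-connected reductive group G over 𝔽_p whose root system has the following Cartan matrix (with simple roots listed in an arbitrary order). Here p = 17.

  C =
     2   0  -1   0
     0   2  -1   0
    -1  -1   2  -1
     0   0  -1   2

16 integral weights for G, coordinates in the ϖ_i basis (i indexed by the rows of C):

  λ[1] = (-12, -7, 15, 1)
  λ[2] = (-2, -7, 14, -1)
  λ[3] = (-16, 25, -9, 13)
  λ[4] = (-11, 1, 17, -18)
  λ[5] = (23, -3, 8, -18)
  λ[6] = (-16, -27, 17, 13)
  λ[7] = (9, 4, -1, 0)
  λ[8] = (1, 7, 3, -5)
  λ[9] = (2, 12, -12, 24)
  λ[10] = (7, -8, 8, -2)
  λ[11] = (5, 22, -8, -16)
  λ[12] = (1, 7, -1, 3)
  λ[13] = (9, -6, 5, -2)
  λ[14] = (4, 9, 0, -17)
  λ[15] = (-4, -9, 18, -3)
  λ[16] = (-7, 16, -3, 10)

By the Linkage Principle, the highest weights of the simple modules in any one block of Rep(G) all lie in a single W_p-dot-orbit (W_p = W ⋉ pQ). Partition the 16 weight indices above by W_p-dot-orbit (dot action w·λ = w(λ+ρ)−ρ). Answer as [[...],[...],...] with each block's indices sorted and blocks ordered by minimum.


D_4 Cartan matrix, 4 simple roots permuted; ρ=(1,1,1,1).

Folding the 16 weights λ_j+ρ into Ā_17 (reps in the given 4-coord order):

  [1] (10, 5, 0, 1) · [2] (1, 6, 2, 0) · [3] (1, 6, 2, 0) · [4] (0, 6, 1, 7) · [5] (0, 6, 1, 7) · [6] (1, 6, 2, 0) · [7] (10, 5, 0, 1) · [8] (2, 8, 0, 4) · [9] (2, 8, 0, 4) · [10] (8, 7, 0, 1) · [11] (10, 5, 0, 1) · [12] (2, 8, 0, 4) · [13] (10, 5, 0, 1) · [14] (10, 5, 0, 1) · [15] (1, 6, 2, 0) · [16] (1, 6, 2, 0)

These 16 weights hit 5 W_17-dot-orbits; sizes (5, 5, 2, 3, 1):

[[1, 7, 11, 13, 14], [2, 3, 6, 15, 16], [4, 5], [8, 9, 12], [10]]


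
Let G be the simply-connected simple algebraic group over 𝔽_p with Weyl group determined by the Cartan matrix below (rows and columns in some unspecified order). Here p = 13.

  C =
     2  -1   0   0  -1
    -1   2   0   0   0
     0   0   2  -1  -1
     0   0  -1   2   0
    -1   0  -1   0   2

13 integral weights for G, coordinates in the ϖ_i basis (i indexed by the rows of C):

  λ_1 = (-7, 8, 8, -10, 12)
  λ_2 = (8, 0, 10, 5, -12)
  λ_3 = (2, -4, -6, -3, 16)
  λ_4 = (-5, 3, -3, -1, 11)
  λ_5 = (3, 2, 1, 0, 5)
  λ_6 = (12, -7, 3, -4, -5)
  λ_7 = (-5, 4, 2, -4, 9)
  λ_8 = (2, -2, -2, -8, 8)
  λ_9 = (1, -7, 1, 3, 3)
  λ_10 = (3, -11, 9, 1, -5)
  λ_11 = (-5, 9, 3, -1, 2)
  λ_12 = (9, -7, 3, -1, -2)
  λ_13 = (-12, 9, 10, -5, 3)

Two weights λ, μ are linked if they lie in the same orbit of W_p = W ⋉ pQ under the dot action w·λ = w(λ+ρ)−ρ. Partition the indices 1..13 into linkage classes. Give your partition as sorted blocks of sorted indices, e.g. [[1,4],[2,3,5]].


Cartan matrix: type A_5 (|W|=720); un-permuting the 5 rows.

W_13-reps of the 13 weights in Ā_13 (same 5-coord order as C):

  λ_1+ρ ↦ (3, 6, 3, 0, 1)
  λ_2+ρ ↦ (2, 1, 0, 2, 7)
  λ_3+ρ ↦ (4, 0, 0, 2, 6)
  λ_4+ρ ↦ (4, 0, 0, 2, 6)
  λ_5+ρ ↦ (4, 0, 0, 2, 6)
  λ_6+ρ ↦ (3, 6, 3, 0, 1)
  λ_7+ρ ↦ (4, 0, 0, 2, 6)
  λ_8+ρ ↦ (2, 1, 7, 1, 1)
  λ_9+ρ ↦ (4, 2, 2, 4, 0)
  λ_10+ρ ↦ (4, 0, 0, 2, 6)
  λ_11+ρ ↦ (3, 6, 3, 0, 1)
  λ_12+ρ ↦ (3, 6, 3, 0, 1)
  λ_13+ρ ↦ (2, 1, 0, 2, 7)

The 13 indices split into 5 linkage classes (same alcove rep ⇔ same W_13-dot-orbit):

[[1, 6, 11, 12], [2, 13], [3, 4, 5, 7, 10], [8], [9]]


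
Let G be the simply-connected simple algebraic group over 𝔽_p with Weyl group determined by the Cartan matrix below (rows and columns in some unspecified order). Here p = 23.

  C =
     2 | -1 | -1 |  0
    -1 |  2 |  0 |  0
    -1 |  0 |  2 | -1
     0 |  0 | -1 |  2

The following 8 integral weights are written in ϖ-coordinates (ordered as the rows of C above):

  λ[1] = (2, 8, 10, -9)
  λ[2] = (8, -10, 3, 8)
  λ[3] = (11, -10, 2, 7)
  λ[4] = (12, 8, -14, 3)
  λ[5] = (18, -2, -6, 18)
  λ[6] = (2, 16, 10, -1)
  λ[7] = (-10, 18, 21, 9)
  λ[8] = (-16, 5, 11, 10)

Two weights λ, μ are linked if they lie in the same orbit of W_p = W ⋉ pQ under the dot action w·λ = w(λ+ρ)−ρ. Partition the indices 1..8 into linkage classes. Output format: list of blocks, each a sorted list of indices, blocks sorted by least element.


Type A_4, rank 4, |W|=120; reorder rows/cols to standard.

Alcove-folded reps (p=23, 8 weights, presented ϖ-order):

  [1] (3, 9, 3, 8)
  [2] (0, 9, 4, 9)
  [3] (3, 9, 3, 8)
  [4] (0, 9, 4, 9)
  [5] (4, 9, 5, 4)
  [6] (3, 9, 3, 8)
  [7] (0, 9, 4, 9)
  [8] (3, 9, 3, 8)

3 distinct reps among the 8 weights ⇒ 3 W_23-linkage classes:

[[1, 3, 6, 8], [2, 4, 7], [5]]


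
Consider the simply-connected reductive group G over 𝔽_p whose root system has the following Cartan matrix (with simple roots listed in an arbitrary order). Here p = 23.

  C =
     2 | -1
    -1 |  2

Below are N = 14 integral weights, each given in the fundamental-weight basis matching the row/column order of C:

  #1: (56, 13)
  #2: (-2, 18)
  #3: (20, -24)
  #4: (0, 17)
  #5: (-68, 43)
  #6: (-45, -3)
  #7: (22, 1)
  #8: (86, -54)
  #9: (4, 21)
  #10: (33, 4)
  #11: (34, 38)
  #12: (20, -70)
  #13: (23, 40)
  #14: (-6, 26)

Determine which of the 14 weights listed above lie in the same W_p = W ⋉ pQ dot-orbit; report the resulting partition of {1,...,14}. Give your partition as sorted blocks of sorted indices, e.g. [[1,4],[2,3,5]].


C ↔ A_2 under row/col permutation; |W(A_2)| = 6.

Alcove-folded reps (p=23, 14 weights, presented ϖ-order):

  [1] (12, 2) · [2] (1, 18) · [3] (2, 21) · [4] (1, 18) · [5] (21, 0) · [6] (21, 0) · [7] (21, 0) · [8] (7, 5) · [9] (1, 18) · [10] (7, 11) · [11] (7, 11) · [12] (21, 0) · [13] (1, 18) · [14] (1, 18)

6 distinct reps among the 14 weights ⇒ 6 W_23-linkage classes:

[[1], [2, 4, 9, 13, 14], [3], [5, 6, 7, 12], [8], [10, 11]]


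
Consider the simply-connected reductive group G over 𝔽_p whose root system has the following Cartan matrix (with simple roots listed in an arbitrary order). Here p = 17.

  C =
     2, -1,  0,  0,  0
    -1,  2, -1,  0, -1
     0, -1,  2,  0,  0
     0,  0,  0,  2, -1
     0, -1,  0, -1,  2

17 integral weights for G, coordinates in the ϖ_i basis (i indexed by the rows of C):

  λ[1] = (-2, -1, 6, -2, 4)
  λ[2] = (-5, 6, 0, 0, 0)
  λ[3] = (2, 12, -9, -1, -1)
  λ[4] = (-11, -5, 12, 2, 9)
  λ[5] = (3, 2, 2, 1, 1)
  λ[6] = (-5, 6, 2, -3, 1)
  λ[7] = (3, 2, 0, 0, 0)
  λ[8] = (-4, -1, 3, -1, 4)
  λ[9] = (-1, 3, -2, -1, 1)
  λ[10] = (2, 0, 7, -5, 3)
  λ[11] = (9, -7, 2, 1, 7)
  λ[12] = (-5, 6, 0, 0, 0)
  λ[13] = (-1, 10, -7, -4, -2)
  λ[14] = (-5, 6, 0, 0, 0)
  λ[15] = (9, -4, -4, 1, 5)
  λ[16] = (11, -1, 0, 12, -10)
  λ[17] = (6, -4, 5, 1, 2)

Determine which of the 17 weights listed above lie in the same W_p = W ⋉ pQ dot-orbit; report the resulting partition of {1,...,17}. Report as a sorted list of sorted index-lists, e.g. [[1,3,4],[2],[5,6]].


Cartan matrix: type D_5 (|W|=1920); un-permuting the 5 rows.

Folding the 17 weights λ_j+ρ into Ā_17 (reps in the given 5-coord order):

  1: (0, 1, 6, 1, 3);  2: (4, 3, 1, 1, 1);  3: (3, 1, 8, 4, 0);  4: (4, 3, 1, 1, 1);  5: (4, 3, 3, 2, 0);  6: (4, 3, 3, 2, 0);  7: (4, 3, 1, 1, 1);  8: (0, 3, 1, 0, 2);  9: (0, 3, 1, 0, 2);  10: (3, 1, 8, 4, 0);  11: (4, 3, 3, 2, 0);  12: (4, 3, 1, 1, 1);  13: (0, 1, 6, 1, 3);  14: (4, 3, 1, 1, 1);  15: (4, 3, 3, 2, 0);  16: (3, 1, 8, 4, 0);  17: (4, 3, 3, 2, 0)

Partition of {1..17} into 5 W_17-dot-orbits:

[[1, 13], [2, 4, 7, 12, 14], [3, 10, 16], [5, 6, 11, 15, 17], [8, 9]]


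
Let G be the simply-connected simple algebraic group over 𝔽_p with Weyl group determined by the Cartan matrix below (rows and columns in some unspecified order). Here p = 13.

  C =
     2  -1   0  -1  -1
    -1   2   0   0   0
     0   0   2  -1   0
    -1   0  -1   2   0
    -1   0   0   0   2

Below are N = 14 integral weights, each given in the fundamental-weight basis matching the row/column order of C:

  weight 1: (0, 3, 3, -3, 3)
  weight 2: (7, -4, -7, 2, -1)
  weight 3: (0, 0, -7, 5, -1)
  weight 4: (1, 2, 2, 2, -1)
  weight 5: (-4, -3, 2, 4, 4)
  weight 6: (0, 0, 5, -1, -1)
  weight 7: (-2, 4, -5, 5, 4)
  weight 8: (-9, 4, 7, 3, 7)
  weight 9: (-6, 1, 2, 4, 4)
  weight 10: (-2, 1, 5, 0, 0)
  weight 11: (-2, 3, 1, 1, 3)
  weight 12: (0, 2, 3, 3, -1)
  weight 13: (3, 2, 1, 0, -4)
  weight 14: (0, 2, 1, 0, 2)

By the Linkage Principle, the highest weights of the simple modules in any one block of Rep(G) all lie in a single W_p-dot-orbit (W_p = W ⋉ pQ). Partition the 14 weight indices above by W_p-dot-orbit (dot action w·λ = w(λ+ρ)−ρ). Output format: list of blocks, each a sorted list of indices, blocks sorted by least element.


Root system D_5: the 5×5 matrix C matches after relabeling.

Ā_13 reps of the 14 weights (D_5, coords as presented):

  1: (1, 3, 2, 1, 3)
  2: (2, 3, 3, 0, 0)
  3: (1, 1, 6, 0, 0)
  4: (2, 3, 3, 0, 0)
  5: (2, 3, 3, 0, 0)
  6: (1, 1, 6, 0, 0)
  7: (1, 3, 2, 1, 3)
  8: (1, 3, 4, 0, 0)
  9: (2, 3, 3, 0, 0)
  10: (1, 1, 6, 0, 0)
  11: (1, 3, 2, 1, 3)
  12: (1, 3, 4, 0, 0)
  13: (1, 3, 2, 1, 3)
  14: (1, 3, 2, 1, 3)

Linkage partition of the 14 weights (4 classes, p=13):

[[1, 7, 11, 13, 14], [2, 4, 5, 9], [3, 6, 10], [8, 12]]


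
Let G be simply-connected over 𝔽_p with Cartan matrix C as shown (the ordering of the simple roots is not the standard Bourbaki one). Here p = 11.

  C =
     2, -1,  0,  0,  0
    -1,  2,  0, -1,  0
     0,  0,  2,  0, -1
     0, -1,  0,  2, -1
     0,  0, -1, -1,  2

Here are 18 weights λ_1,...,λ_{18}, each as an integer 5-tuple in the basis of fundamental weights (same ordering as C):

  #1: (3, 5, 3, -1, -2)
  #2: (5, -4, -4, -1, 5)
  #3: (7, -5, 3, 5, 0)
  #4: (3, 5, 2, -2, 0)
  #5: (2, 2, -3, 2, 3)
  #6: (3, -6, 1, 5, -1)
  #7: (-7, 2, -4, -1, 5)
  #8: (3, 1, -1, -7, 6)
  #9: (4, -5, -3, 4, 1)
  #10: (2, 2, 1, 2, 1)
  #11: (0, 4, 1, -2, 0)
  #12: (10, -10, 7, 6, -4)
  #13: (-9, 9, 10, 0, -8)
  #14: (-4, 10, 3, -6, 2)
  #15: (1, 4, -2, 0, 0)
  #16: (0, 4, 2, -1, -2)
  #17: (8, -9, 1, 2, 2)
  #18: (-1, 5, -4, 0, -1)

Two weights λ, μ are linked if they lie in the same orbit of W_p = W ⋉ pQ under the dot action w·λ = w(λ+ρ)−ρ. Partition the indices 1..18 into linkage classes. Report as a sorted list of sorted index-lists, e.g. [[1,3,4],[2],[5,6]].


Type A_5, rank 5, |W|=720; reorder rows/cols to standard.

Alcove-folded reps (p=11, 18 weights, presented ϖ-order):

  λ_1+ρ ↦ (2, 5, 1, 1, 0);  λ_2+ρ ↦ (3, 0, 3, 3, 0);  λ_3+ρ ↦ (0, 4, 0, 2, 1);  λ_4+ρ ↦ (2, 5, 1, 1, 0);  λ_5+ρ ↦ (1, 3, 0, 3, 2);  λ_6+ρ ↦ (1, 4, 2, 1, 0);  λ_7+ρ ↦ (3, 0, 3, 3, 0);  λ_8+ρ ↦ (0, 4, 0, 2, 1);  λ_9+ρ ↦ (1, 4, 2, 1, 0);  λ_10+ρ ↦ (1, 3, 0, 3, 2);  λ_11+ρ ↦ (1, 4, 2, 1, 0);  λ_12+ρ ↦ (1, 3, 0, 3, 2);  λ_13+ρ ↦ (0, 4, 0, 2, 1);  λ_14+ρ ↦ (1, 3, 0, 3, 2);  λ_15+ρ ↦ (2, 5, 1, 1, 0);  λ_16+ρ ↦ (1, 4, 2, 1, 0);  λ_17+ρ ↦ (1, 3, 0, 3, 2);  λ_18+ρ ↦ (0, 4, 0, 2, 1)

The 18 indices split into 5 linkage classes (same alcove rep ⇔ same W_11-dot-orbit):

[[1, 4, 15], [2, 7], [3, 8, 13, 18], [5, 10, 12, 14, 17], [6, 9, 11, 16]]


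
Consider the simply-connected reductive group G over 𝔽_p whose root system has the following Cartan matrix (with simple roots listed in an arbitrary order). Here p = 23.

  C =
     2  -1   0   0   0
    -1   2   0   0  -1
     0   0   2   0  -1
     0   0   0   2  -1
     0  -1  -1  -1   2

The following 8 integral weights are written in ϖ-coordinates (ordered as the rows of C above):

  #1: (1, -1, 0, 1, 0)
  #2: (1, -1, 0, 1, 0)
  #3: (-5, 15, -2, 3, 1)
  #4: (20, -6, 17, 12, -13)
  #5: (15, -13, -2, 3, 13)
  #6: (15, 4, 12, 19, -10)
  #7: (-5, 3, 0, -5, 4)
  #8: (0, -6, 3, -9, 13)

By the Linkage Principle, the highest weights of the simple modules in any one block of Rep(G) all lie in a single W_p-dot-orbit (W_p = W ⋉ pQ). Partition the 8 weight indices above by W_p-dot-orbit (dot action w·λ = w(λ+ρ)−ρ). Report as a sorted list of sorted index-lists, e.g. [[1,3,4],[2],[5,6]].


D_5 Cartan matrix, 5 simple roots permuted; ρ=(1,1,1,1,1).

Folding the 8 weights λ_j+ρ into Ā_23 (reps in the given 5-coord order):

    [1] (2, 0, 1, 2, 1)
    [2] (2, 0, 1, 2, 1)
    [3] (4, 0, 1, 4, 1)
    [4] (4, 0, 1, 4, 1)
    [5] (4, 0, 1, 4, 1)
    [6] (5, 1, 9, 2, 1)
    [7] (4, 0, 1, 4, 1)
    [8] (4, 1, 4, 8, 1)

4 distinct reps among the 8 weights ⇒ 4 W_23-linkage classes:

[[1, 2], [3, 4, 5, 7], [6], [8]]


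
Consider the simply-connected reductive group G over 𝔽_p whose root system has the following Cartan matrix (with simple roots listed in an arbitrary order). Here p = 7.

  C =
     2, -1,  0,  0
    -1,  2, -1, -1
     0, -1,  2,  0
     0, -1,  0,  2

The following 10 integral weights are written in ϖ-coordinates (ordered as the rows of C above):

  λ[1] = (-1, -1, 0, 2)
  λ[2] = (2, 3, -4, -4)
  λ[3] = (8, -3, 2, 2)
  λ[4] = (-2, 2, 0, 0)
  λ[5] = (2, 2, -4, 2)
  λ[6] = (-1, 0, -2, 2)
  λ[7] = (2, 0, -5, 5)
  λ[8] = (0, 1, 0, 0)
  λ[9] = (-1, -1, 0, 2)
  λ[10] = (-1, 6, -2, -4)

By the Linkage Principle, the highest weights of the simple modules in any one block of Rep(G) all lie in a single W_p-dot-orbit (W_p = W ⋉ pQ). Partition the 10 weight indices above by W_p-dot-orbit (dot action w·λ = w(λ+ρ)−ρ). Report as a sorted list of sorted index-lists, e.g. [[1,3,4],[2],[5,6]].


Type D_4, rank 4, |W|=192; reorder rows/cols to standard.

Ā_7 reps of the 10 weights (D_4, coords as presented):

  [1] (0, 0, 1, 3) · [2] (1, 2, 1, 1) · [3] (1, 2, 1, 1) · [4] (1, 2, 1, 1) · [5] (1, 2, 1, 1) · [6] (0, 0, 1, 3) · [7] (0, 0, 1, 3) · [8] (1, 2, 1, 1) · [9] (0, 0, 1, 3) · [10] (0, 0, 1, 3)

Linkage partition of the 10 weights (2 classes, p=7):

[[1, 6, 7, 9, 10], [2, 3, 4, 5, 8]]


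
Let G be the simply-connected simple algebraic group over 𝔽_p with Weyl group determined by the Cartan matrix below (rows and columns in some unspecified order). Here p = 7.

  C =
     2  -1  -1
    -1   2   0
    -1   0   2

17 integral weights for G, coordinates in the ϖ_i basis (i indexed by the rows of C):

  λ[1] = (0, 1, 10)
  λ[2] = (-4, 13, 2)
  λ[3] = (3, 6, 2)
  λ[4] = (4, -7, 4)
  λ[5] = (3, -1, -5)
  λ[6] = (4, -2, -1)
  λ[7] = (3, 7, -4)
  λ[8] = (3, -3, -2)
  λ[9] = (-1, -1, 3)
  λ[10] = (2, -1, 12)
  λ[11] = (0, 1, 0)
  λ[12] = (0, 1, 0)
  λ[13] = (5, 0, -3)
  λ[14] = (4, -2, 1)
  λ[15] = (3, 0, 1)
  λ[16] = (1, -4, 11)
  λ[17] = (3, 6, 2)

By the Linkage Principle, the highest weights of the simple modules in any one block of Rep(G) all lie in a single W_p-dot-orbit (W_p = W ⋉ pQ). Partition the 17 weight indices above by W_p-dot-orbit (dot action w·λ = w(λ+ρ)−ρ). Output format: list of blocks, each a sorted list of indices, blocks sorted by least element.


C ↔ A_3 under row/col permutation; |W(A_3)| = 24.

W_7-reps of the 17 weights in Ā_7 (same 3-coord order as C):

  1: (4, 1, 0);  2: (4, 0, 3);  3: (0, 0, 4);  4: (1, 2, 1);  5: (0, 0, 4);  6: (4, 1, 0);  7: (1, 2, 1);  8: (1, 2, 1);  9: (0, 0, 4);  10: (4, 1, 0);  11: (1, 2, 1);  12: (1, 2, 1);  13: (4, 1, 2);  14: (4, 1, 2);  15: (4, 1, 2);  16: (4, 1, 0);  17: (0, 0, 4)

Partition of {1..17} into 5 W_7-dot-orbits:

[[1, 6, 10, 16], [2], [3, 5, 9, 17], [4, 7, 8, 11, 12], [13, 14, 15]]


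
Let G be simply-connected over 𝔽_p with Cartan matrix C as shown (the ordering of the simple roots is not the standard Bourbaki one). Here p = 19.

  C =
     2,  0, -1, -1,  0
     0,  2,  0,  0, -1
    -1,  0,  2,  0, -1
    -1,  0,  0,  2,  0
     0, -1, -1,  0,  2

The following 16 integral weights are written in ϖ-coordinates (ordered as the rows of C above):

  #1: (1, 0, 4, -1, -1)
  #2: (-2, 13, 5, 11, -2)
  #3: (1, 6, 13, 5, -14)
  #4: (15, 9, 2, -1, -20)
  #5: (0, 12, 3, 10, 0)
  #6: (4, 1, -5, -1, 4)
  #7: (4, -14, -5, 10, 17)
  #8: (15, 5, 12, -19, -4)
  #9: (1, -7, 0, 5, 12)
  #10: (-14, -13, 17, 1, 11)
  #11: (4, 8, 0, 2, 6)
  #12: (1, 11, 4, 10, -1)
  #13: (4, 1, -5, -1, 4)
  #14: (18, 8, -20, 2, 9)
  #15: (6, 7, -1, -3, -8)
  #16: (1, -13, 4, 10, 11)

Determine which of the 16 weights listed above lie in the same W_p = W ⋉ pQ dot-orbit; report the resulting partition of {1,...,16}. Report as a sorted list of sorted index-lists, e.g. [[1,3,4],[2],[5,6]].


Cartan matrix: type A_5 (|W|=720); un-permuting the 5 rows.

Ā_19 reps of the 16 weights (A_5, coords as presented):

  1: (2, 1, 5, 0, 0);  2: (1, 2, 4, 0, 1);  3: (2, 3, 1, 3, 7);  4: (0, 3, 10, 0, 6);  5: (1, 2, 4, 0, 1);  6: (1, 2, 4, 0, 1);  7: (1, 2, 4, 0, 1);  8: (2, 3, 1, 3, 7);  9: (2, 3, 1, 3, 7);  10: (2, 1, 5, 0, 0);  11: (2, 3, 1, 3, 7);  12: (2, 1, 5, 0, 0);  13: (1, 2, 4, 0, 1);  14: (0, 3, 10, 0, 6);  15: (2, 1, 5, 0, 0);  16: (2, 1, 5, 0, 0)

These 16 weights hit 4 W_19-dot-orbits; sizes (5, 5, 4, 2):

[[1, 10, 12, 15, 16], [2, 5, 6, 7, 13], [3, 8, 9, 11], [4, 14]]


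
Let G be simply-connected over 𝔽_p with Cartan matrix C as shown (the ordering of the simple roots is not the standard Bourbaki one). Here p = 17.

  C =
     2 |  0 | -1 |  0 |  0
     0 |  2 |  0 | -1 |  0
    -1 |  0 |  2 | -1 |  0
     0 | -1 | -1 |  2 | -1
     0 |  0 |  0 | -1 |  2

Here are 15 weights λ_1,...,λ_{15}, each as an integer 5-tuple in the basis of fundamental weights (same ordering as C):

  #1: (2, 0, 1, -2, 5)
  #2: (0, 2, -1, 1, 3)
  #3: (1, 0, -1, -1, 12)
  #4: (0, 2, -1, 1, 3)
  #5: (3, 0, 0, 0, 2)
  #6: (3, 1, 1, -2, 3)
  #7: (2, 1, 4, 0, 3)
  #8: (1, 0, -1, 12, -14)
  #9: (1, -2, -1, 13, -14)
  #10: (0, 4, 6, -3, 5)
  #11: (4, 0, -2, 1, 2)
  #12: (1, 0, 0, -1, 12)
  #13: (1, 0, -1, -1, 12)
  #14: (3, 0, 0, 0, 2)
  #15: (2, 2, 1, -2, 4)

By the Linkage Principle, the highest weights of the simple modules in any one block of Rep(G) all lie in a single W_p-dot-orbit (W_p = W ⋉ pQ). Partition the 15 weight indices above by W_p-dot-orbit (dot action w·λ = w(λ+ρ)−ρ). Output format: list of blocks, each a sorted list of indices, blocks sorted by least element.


Root system D_5: the 5×5 matrix C matches after relabeling.

Alcove-folded reps (p=17, 15 weights, presented ϖ-order):

  λ_1+ρ ↦ (3, 0, 1, 1, 5);  λ_2+ρ ↦ (1, 3, 0, 2, 4);  λ_3+ρ ↦ (2, 1, 0, 0, 13);  λ_4+ρ ↦ (1, 3, 0, 2, 4);  λ_5+ρ ↦ (4, 1, 1, 1, 3);  λ_6+ρ ↦ (4, 1, 1, 1, 3);  λ_7+ρ ↦ (3, 2, 1, 1, 4);  λ_8+ρ ↦ (2, 1, 0, 0, 13);  λ_9+ρ ↦ (2, 1, 0, 0, 13);  λ_10+ρ ↦ (1, 3, 0, 2, 4);  λ_11+ρ ↦ (4, 1, 1, 1, 3);  λ_12+ρ ↦ (2, 1, 0, 0, 13);  λ_13+ρ ↦ (2, 1, 0, 0, 13);  λ_14+ρ ↦ (4, 1, 1, 1, 3);  λ_15+ρ ↦ (3, 2, 1, 1, 4)

These 15 weights hit 5 W_17-dot-orbits; sizes (1, 3, 5, 4, 2):

[[1], [2, 4, 10], [3, 8, 9, 12, 13], [5, 6, 11, 14], [7, 15]]


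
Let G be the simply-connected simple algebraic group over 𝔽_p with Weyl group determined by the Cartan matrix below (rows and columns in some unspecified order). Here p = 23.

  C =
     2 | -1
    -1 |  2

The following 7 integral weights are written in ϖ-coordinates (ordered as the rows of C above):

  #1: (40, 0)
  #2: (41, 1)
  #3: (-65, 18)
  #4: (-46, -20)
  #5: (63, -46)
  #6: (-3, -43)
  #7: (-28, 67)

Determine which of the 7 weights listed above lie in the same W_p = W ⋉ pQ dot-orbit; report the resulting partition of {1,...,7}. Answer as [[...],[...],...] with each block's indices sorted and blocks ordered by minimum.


Dynkin diagram of C (from the 2 off-diagonal −1 entries): A_2.

λ_j+ρ reflected into Ā_23 (⟨·,θ^∨⟩≤23); 2-tuples as given:

  [1] (4, 18) · [2] (2, 19) · [3] (4, 18) · [4] (4, 18) · [5] (4, 18) · [6] (2, 19) · [7] (4, 18)

2 distinct reps among the 7 weights ⇒ 2 W_23-linkage classes:

[[1, 3, 4, 5, 7], [2, 6]]


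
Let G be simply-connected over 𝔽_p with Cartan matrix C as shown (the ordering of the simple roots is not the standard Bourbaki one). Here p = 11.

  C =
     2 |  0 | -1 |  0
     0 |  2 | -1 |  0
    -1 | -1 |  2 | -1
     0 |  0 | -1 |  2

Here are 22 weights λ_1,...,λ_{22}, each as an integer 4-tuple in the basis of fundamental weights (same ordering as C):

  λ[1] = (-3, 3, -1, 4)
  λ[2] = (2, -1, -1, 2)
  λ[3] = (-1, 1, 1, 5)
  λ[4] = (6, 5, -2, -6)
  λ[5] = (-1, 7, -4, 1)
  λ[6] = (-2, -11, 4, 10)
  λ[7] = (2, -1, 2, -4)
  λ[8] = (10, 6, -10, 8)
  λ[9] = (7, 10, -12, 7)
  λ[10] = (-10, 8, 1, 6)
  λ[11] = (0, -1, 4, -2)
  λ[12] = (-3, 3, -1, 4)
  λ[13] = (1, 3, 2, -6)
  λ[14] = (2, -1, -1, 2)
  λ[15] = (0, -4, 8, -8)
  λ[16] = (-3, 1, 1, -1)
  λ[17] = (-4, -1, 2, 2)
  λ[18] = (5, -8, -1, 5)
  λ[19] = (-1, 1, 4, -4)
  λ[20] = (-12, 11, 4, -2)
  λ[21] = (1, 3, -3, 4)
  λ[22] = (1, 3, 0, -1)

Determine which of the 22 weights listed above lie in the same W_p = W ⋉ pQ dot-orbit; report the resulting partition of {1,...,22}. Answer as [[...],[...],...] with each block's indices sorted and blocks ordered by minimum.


Dynkin diagram of C (from the 6 off-diagonal −1 entries): D_4.

λ_j+ρ reflected into Ā_11 (⟨·,θ^∨⟩≤11); 4-tuples as given:

    1: (0, 2, 2, 3)
    2: (3, 0, 0, 3)
    3: (0, 2, 1, 6)
    4: (1, 0, 4, 1)
    5: (2, 4, 1, 0)
    6: (1, 0, 4, 1)
    7: (3, 0, 0, 3)
    8: (2, 2, 0, 0)
    9: (3, 0, 0, 3)
    10: (2, 2, 0, 0)
    11: (1, 0, 4, 1)
    12: (0, 2, 2, 3)
    13: (0, 2, 2, 3)
    14: (3, 0, 0, 3)
    15: (0, 2, 1, 6)
    16: (2, 2, 0, 0)
    17: (3, 0, 0, 3)
    18: (1, 0, 4, 1)
    19: (0, 2, 2, 3)
    20: (1, 0, 4, 1)
    21: (0, 2, 2, 3)
    22: (2, 4, 1, 0)

6 distinct reps among the 22 weights ⇒ 6 W_11-linkage classes:

[[1, 12, 13, 19, 21], [2, 7, 9, 14, 17], [3, 15], [4, 6, 11, 18, 20], [5, 22], [8, 10, 16]]


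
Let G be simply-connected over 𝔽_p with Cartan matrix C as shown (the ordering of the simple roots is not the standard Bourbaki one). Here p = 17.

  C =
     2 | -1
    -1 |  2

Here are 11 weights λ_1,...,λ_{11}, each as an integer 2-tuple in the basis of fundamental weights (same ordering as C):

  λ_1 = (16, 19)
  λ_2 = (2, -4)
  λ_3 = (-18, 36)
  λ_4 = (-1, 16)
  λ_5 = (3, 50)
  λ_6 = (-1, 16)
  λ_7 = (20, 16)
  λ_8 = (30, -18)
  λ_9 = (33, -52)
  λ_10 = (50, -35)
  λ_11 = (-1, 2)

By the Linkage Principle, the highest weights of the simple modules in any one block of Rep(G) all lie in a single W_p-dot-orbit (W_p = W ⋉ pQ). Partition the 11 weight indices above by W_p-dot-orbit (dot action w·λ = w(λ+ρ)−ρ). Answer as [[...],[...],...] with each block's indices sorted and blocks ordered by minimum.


Type A_2, rank 2, |W|=6; reorder rows/cols to standard.

Ā_17 reps of the 11 weights (A_2, coords as presented):

  λ_1+ρ ↦ (0, 3) · λ_2+ρ ↦ (0, 3) · λ_3+ρ ↦ (0, 3) · λ_4+ρ ↦ (0, 17) · λ_5+ρ ↦ (4, 0) · λ_6+ρ ↦ (0, 17) · λ_7+ρ ↦ (4, 0) · λ_8+ρ ↦ (0, 3) · λ_9+ρ ↦ (0, 17) · λ_10+ρ ↦ (0, 17) · λ_11+ρ ↦ (0, 3)

The 11 indices split into 3 linkage classes (same alcove rep ⇔ same W_17-dot-orbit):

[[1, 2, 3, 8, 11], [4, 6, 9, 10], [5, 7]]


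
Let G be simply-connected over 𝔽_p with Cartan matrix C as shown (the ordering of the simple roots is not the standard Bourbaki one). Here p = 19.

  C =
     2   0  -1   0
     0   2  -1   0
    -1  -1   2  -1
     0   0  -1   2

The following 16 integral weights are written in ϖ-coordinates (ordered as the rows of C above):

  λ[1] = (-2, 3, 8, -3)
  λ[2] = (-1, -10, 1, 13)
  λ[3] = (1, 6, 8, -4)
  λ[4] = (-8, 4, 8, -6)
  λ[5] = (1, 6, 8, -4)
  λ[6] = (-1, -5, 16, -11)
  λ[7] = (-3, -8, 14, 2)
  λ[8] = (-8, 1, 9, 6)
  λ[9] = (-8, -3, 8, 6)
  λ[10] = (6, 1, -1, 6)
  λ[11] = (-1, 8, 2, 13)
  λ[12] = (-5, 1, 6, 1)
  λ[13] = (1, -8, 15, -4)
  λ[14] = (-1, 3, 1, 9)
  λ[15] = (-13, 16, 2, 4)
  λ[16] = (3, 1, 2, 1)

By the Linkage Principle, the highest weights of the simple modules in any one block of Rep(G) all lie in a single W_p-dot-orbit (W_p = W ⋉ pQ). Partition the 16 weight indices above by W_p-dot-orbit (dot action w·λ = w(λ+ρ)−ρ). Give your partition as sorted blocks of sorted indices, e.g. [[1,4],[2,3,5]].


Type D_4, rank 4, |W|=192; reorder rows/cols to standard.

W_19-reps of the 16 weights in Ā_19 (same 4-coord order as C):

  1: (1, 4, 6, 2) · 2: (7, 2, 0, 7) · 3: (2, 7, 1, 3) · 4: (4, 2, 3, 2) · 5: (2, 7, 1, 3) · 6: (0, 4, 2, 10) · 7: (2, 7, 1, 3) · 8: (7, 2, 0, 7) · 9: (7, 2, 0, 7) · 10: (7, 2, 0, 7) · 11: (7, 2, 0, 7) · 12: (4, 2, 3, 2) · 13: (2, 7, 1, 3) · 14: (0, 4, 2, 10) · 15: (2, 7, 1, 3) · 16: (4, 2, 3, 2)

Grouping the 16 weights by Ā_19-representative: 5 linkage classes.

[[1], [2, 8, 9, 10, 11], [3, 5, 7, 13, 15], [4, 12, 16], [6, 14]]


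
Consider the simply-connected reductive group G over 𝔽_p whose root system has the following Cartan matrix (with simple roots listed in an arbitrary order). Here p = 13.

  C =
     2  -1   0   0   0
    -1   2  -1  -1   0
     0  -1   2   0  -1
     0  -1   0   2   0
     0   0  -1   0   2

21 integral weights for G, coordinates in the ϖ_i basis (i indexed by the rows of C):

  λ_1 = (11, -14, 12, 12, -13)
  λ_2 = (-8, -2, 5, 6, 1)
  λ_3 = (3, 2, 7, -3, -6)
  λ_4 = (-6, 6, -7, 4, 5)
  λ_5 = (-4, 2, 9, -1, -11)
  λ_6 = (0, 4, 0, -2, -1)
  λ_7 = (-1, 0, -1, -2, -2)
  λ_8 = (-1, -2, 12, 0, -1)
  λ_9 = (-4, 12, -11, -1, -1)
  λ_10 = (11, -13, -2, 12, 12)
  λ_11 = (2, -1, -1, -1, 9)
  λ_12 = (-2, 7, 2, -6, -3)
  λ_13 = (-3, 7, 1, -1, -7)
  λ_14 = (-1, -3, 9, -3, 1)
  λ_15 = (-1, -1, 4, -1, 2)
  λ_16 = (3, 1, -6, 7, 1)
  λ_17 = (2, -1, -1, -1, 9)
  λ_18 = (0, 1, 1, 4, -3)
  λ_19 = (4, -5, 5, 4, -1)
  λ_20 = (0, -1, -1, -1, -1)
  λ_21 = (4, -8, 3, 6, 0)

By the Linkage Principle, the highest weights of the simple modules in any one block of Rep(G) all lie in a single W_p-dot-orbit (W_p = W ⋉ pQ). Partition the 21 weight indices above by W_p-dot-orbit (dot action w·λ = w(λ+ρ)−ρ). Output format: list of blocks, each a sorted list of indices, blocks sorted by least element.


Root system D_5: the 5×5 matrix C matches after relabeling.

W_13-reps of the 21 weights in Ā_13 (same 5-coord order as C):

  1: (1, 0, 0, 0, 0) · 2: (1, 4, 1, 1, 0) · 3: (2, 2, 1, 0, 2) · 4: (1, 4, 1, 1, 0) · 5: (3, 0, 0, 0, 10) · 6: (1, 4, 1, 1, 0) · 7: (1, 0, 0, 0, 0) · 8: (1, 0, 0, 0, 0) · 9: (3, 0, 0, 0, 10) · 10: (1, 0, 0, 0, 0) · 11: (3, 0, 0, 0, 10) · 12: (1, 2, 0, 5, 2) · 13: (2, 2, 1, 0, 2) · 14: (2, 2, 1, 0, 2) · 15: (0, 0, 5, 0, 3) · 16: (1, 2, 0, 5, 2) · 17: (3, 0, 0, 0, 10) · 18: (1, 2, 0, 5, 2) · 19: (1, 4, 1, 1, 0) · 20: (1, 0, 0, 0, 0) · 21: (2, 2, 1, 0, 2)

These 21 weights hit 6 W_13-dot-orbits; sizes (5, 4, 4, 4, 3, 1):

[[1, 7, 8, 10, 20], [2, 4, 6, 19], [3, 13, 14, 21], [5, 9, 11, 17], [12, 16, 18], [15]]


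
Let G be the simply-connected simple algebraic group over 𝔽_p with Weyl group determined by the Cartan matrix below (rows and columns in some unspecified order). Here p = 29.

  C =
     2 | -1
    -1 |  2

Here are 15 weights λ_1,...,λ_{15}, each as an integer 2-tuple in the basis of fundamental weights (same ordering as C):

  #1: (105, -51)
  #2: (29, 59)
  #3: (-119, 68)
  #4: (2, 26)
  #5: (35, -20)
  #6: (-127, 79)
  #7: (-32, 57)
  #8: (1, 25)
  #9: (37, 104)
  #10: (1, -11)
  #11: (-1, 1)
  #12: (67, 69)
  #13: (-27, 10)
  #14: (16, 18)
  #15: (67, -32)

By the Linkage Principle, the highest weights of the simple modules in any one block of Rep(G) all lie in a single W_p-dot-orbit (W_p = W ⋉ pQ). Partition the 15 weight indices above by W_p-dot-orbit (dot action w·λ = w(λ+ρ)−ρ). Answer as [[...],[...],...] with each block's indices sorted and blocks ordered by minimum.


Dynkin diagram of C (from the 2 off-diagonal −1 entries): A_2.

Folding the 15 weights λ_j+ρ into Ā_29 (reps in the given 2-coord order):

  1: (8, 2) · 2: (2, 26) · 3: (2, 9) · 4: (2, 26) · 5: (10, 12) · 6: (10, 12) · 7: (0, 2) · 8: (2, 26) · 9: (2, 9) · 10: (8, 2) · 11: (0, 2) · 12: (10, 12) · 13: (11, 15) · 14: (10, 12) · 15: (8, 2)

Grouping the 15 weights by Ā_29-representative: 6 linkage classes.

[[1, 10, 15], [2, 4, 8], [3, 9], [5, 6, 12, 14], [7, 11], [13]]


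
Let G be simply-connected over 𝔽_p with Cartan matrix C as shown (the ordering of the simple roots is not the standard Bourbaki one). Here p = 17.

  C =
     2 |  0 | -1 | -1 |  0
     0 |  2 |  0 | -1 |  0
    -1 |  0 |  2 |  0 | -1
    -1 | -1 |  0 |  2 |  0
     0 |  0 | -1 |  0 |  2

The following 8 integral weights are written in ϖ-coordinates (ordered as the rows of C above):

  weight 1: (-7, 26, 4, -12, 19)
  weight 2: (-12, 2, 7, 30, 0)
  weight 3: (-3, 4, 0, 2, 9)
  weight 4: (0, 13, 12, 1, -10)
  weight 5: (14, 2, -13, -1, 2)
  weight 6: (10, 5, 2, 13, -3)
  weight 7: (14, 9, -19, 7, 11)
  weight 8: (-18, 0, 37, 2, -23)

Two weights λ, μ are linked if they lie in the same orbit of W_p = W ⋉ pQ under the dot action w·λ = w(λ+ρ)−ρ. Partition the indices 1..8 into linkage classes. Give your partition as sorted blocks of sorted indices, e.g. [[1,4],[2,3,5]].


Type A_5, rank 5, |W|=720; reorder rows/cols to standard.

Each λ_j+ρ reduced to Ā_17; 5-tuples below use C's row order:

  λ_1+ρ ↦ (1, 5, 1, 1, 9) · λ_2+ρ ↦ (3, 2, 3, 0, 8) · λ_3+ρ ↦ (1, 5, 1, 1, 9) · λ_4+ρ ↦ (1, 1, 0, 2, 4) · λ_5+ρ ↦ (3, 2, 3, 0, 8) · λ_6+ρ ↦ (3, 2, 3, 0, 8) · λ_7+ρ ↦ (1, 5, 1, 1, 9) · λ_8+ρ ↦ (1, 1, 0, 2, 4)

3 distinct reps among the 8 weights ⇒ 3 W_17-linkage classes:

[[1, 3, 7], [2, 5, 6], [4, 8]]


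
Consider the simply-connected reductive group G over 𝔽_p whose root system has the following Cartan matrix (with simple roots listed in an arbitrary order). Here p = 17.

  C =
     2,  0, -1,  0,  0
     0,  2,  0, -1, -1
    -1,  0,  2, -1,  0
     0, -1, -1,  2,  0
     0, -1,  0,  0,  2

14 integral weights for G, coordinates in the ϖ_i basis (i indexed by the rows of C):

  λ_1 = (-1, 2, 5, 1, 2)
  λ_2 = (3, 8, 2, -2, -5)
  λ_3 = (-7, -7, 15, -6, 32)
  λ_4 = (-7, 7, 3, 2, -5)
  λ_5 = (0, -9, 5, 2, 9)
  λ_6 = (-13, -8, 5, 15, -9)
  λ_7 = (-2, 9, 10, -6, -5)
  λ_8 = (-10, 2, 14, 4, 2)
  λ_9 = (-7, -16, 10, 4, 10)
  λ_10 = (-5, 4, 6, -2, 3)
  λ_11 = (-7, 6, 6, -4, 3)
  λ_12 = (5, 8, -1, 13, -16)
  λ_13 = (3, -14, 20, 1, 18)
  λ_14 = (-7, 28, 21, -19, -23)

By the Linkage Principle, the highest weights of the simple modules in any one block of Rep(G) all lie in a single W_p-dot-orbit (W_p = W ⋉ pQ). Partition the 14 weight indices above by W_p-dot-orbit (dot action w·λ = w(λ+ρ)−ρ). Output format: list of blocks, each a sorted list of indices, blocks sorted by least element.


Dynkin diagram of C (from the 8 off-diagonal −1 entries): A_5.

Each λ_j+ρ reduced to Ā_17; 5-tuples below use C's row order:

  1: (0, 3, 6, 2, 3);  2: (4, 4, 2, 1, 4);  3: (1, 1, 5, 5, 4);  4: (4, 4, 2, 1, 4);  5: (1, 3, 1, 5, 2);  6: (1, 3, 1, 5, 2);  7: (1, 1, 5, 5, 4);  8: (0, 3, 6, 2, 3);  9: (1, 1, 5, 5, 4);  10: (4, 4, 2, 1, 4);  11: (4, 4, 2, 1, 4);  12: (0, 3, 6, 2, 3);  13: (4, 4, 2, 1, 4);  14: (1, 1, 5, 5, 4)

These 14 weights hit 4 W_17-dot-orbits; sizes (3, 5, 4, 2):

[[1, 8, 12], [2, 4, 10, 11, 13], [3, 7, 9, 14], [5, 6]]


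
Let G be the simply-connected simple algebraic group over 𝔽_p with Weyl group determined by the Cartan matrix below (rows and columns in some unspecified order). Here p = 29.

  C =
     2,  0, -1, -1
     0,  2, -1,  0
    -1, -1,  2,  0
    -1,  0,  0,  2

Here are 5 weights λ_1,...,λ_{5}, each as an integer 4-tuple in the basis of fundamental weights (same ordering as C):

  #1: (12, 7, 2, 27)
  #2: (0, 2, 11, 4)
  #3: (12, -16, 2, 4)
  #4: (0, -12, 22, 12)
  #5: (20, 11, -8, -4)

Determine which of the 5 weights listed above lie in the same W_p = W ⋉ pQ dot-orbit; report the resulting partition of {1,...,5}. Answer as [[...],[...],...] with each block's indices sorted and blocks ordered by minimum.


A_4 Cartan matrix, 4 simple roots permuted; ρ=(1,1,1,1).

Ā_29 reps of the 5 weights (A_4, coords as presented):

  λ_1+ρ ↦ (1, 3, 12, 5) · λ_2+ρ ↦ (1, 3, 12, 5) · λ_3+ρ ↦ (1, 3, 12, 5) · λ_4+ρ ↦ (1, 3, 12, 5) · λ_5+ρ ↦ (11, 5, 7, 3)

2 distinct reps among the 5 weights ⇒ 2 W_29-linkage classes:

[[1, 2, 3, 4], [5]]


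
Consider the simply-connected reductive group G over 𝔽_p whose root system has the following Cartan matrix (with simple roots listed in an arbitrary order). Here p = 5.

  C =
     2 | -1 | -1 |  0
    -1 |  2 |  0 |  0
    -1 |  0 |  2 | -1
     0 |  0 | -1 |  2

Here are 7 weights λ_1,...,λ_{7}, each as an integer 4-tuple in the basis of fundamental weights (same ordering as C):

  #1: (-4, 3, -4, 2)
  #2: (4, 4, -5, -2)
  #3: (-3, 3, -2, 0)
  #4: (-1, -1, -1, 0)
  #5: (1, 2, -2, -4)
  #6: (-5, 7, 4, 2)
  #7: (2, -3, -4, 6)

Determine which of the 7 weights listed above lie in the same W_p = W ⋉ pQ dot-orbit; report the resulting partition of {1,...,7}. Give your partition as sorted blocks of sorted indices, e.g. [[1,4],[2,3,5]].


Cartan matrix: type A_4 (|W|=120); un-permuting the 4 rows.

Alcove-folded reps (p=5, 7 weights, presented ϖ-order):

  λ_1+ρ ↦ (1, 1, 0, 2);  λ_2+ρ ↦ (0, 0, 0, 1);  λ_3+ρ ↦ (1, 1, 0, 2);  λ_4+ρ ↦ (0, 0, 0, 1);  λ_5+ρ ↦ (2, 1, 1, 1);  λ_6+ρ ↦ (2, 1, 1, 1);  λ_7+ρ ↦ (0, 2, 1, 2)

These 7 weights hit 4 W_5-dot-orbits; sizes (2, 2, 2, 1):

[[1, 3], [2, 4], [5, 6], [7]]
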